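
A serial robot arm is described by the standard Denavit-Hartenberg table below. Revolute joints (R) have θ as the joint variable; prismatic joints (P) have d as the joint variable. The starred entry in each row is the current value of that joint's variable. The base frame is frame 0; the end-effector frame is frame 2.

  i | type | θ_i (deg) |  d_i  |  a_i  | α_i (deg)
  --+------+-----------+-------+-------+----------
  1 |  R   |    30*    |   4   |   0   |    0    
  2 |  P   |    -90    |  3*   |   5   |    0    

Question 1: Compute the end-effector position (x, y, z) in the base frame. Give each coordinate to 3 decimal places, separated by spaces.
2.500 -4.330 7.000

after link 1: o_1 = (0.0000, 0.0000, 4.0000)
after link 2: o_2 = (2.5000, -4.3301, 7.0000)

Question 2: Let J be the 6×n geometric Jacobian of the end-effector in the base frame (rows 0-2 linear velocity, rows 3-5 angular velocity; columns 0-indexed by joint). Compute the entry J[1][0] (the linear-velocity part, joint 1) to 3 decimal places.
2.500

axis z_0 = ẑ; lever o_n−o_0 = (2.5000,-4.3301,7.0000)
cross product → J_v[:, 0] = (4.3301,2.5000,-0.0000)
J_ω[:, 0] = z_0
entry J[1][0] = 2.5000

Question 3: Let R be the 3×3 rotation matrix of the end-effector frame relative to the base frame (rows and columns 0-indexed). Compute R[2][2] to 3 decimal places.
1.000

End-effector z-axis (col 2 of R) = (0.0000,0.0000,1.0000)
R[2][2] = 1.0000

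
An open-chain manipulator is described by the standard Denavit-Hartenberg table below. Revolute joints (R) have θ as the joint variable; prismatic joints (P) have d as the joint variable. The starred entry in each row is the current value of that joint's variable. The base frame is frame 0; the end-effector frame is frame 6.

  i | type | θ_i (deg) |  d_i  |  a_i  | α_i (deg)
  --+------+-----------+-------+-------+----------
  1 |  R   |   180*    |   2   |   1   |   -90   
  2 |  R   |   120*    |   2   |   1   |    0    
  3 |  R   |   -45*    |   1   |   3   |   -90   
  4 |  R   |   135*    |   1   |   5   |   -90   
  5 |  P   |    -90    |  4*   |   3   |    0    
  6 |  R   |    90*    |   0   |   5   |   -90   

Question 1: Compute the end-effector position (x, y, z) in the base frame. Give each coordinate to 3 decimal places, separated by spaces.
after link 1: o_1 = (-1.0000, 0.0000, 2.0000)
after link 2: o_2 = (-0.5000, -2.0000, 1.1340)
after link 3: o_3 = (-1.2765, -3.0000, -1.7638)
after link 4: o_4 = (0.6045, 0.5355, 1.3924)
after link 5: o_5 = (4.2344, -2.2929, 3.3480)
after link 6: o_6 = (5.1494, 1.2426, 6.7631)

5.149 1.243 6.763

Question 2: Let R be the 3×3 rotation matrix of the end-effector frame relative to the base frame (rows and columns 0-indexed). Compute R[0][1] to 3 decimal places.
-0.183

End-effector y-axis (col 1 of R) = (-0.1830,0.7071,-0.6830)
R[0][1] = -0.1830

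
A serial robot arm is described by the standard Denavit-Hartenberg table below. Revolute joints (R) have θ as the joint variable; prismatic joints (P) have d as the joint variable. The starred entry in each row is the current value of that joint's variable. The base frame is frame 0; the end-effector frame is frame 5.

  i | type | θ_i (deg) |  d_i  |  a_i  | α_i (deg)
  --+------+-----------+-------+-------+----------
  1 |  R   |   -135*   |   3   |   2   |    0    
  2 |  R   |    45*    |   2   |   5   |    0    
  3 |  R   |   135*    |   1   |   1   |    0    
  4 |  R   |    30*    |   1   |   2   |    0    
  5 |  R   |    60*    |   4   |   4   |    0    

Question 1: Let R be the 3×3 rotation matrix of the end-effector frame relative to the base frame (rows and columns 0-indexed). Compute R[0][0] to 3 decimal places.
End-effector x-axis (col 0 of R) = (-0.7071,0.7071,0.0000)
R[0][0] = -0.7071

-0.707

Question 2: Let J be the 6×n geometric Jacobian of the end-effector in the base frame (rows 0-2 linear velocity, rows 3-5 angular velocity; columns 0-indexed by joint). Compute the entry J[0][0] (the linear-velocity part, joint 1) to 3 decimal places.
0.947

axis z_0 = ẑ; lever o_n−o_0 = (-3.0179,-0.9468,11.0000)
cross product → J_v[:, 0] = (0.9468,-3.0179,0.0000)
J_ω[:, 0] = z_0
entry J[0][0] = 0.9468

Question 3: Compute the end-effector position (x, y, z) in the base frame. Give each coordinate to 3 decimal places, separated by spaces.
-3.018 -0.947 11.000

after link 1: o_1 = (-1.4142, -1.4142, 3.0000)
after link 2: o_2 = (-1.4142, -6.4142, 5.0000)
after link 3: o_3 = (-0.7071, -5.7071, 6.0000)
after link 4: o_4 = (-0.1895, -3.7753, 7.0000)
after link 5: o_5 = (-3.0179, -0.9468, 11.0000)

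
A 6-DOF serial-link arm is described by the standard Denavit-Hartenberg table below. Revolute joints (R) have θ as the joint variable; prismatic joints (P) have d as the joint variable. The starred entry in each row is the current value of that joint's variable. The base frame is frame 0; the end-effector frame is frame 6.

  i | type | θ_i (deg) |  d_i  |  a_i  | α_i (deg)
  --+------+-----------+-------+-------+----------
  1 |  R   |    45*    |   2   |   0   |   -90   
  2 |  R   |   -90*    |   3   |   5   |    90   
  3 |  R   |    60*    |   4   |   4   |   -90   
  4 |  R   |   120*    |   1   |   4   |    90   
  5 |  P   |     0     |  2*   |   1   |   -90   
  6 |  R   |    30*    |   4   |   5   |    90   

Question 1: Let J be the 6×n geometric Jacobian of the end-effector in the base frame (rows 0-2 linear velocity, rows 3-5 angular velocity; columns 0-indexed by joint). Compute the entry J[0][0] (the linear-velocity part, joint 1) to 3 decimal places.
axis z_0 = ẑ; lever o_n−o_0 = (-0.5083,5.9250,2.1208)
cross product → J_v[:, 0] = (-5.9250,-0.5083,0.0000)
J_ω[:, 0] = z_0
entry J[0][0] = -5.9250

-5.925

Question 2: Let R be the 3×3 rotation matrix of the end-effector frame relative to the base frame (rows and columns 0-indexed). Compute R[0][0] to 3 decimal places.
0.884

End-effector x-axis (col 0 of R) = (0.8839,-0.1768,-0.4330)
R[0][0] = 0.8839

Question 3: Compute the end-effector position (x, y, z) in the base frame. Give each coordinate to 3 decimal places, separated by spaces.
after link 1: o_1 = (0.0000, 0.0000, 2.0000)
after link 2: o_2 = (-2.1213, 2.1213, 7.0000)
after link 3: o_3 = (-7.3992, 1.7424, 9.0000)
after link 4: o_4 = (-4.0786, 3.3207, 7.1340)
after link 5: o_5 = (-3.5136, 5.3946, 7.7500)
after link 6: o_6 = (-0.5083, 5.9250, 2.1208)

-0.508 5.925 2.121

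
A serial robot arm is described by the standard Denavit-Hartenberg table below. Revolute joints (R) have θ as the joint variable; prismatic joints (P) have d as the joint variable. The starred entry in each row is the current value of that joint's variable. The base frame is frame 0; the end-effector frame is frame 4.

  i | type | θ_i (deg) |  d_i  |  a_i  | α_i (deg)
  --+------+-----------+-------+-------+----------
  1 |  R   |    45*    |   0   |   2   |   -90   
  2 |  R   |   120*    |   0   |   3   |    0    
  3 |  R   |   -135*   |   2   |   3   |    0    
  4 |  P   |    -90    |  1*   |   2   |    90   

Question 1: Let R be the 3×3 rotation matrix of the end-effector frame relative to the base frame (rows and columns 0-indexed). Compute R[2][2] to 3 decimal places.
-0.259

End-effector z-axis (col 2 of R) = (-0.6830,-0.6830,-0.2588)
R[2][2] = -0.2588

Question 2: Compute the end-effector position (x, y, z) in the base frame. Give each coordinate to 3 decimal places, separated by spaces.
after link 1: o_1 = (1.4142, 1.4142, 0.0000)
after link 2: o_2 = (0.3536, 0.3536, -2.5981)
after link 3: o_3 = (0.9884, 3.8168, -1.8216)
after link 4: o_4 = (-0.0848, 4.1579, 0.1102)

-0.085 4.158 0.110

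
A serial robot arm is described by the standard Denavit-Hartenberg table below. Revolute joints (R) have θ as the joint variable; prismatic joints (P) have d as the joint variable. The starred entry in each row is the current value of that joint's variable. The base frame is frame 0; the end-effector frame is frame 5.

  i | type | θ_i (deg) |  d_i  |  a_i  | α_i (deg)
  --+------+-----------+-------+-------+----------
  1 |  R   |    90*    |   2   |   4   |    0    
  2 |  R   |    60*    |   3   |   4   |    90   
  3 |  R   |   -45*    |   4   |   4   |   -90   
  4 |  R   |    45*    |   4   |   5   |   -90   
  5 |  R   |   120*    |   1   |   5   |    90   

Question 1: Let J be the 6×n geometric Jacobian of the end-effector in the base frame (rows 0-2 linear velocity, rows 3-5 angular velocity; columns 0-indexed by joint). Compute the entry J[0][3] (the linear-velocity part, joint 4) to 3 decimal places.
0.985

axis z_3 = (-0.6124,0.3536,0.7071); lever o_n−o_3 = (-1.6848,-1.8850,-0.9834)
cross product → J_v[:, 3] = (0.9852,-1.7936,1.7500)
J_ω[:, 3] = z_3
entry J[0][3] = 0.9852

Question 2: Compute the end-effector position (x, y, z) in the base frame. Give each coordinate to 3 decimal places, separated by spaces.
after link 1: o_1 = (0.0000, 4.0000, 2.0000)
after link 2: o_2 = (-3.4641, 6.0000, 5.0000)
after link 3: o_3 = (-3.9136, 10.8783, 2.1716)
after link 4: o_4 = (-10.2959, 10.4807, 2.5000)
after link 5: o_5 = (-5.5984, 8.9933, 1.1881)

-5.598 8.993 1.188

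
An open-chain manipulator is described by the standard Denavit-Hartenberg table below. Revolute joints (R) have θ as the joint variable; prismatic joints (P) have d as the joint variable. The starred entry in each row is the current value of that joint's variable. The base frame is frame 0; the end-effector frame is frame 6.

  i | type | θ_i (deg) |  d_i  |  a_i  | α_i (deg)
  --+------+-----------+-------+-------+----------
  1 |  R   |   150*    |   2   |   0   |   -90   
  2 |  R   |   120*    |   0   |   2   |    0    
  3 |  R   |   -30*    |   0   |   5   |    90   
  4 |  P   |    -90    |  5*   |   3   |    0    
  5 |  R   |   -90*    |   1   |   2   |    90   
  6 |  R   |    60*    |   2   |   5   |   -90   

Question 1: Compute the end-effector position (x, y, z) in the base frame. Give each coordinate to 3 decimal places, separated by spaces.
after link 1: o_1 = (0.0000, 0.0000, 2.0000)
after link 2: o_2 = (0.8660, -0.5000, 0.2679)
after link 3: o_3 = (0.8660, -0.5000, -4.7321)
after link 4: o_4 = (-1.9641, 4.5981, -4.7321)
after link 5: o_5 = (-2.8301, 5.0981, -2.7321)
after link 6: o_6 = (-7.5801, 5.5311, -0.2321)

-7.580 5.531 -0.232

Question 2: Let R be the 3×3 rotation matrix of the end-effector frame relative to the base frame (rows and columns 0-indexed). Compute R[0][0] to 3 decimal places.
-0.750

End-effector x-axis (col 0 of R) = (-0.7500,0.4330,0.5000)
R[0][0] = -0.7500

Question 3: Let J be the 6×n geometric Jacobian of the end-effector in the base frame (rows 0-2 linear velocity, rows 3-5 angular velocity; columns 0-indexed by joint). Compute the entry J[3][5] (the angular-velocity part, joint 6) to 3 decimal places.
axis z_5 = (-0.5000,-0.8660,0.0000); lever o_n−o_5 = (-4.7500,0.4330,2.5000)
cross product → J_v[:, 5] = (-2.1651,1.2500,-4.3301)
J_ω[:, 5] = z_5
entry J[3][5] = -0.5000

-0.500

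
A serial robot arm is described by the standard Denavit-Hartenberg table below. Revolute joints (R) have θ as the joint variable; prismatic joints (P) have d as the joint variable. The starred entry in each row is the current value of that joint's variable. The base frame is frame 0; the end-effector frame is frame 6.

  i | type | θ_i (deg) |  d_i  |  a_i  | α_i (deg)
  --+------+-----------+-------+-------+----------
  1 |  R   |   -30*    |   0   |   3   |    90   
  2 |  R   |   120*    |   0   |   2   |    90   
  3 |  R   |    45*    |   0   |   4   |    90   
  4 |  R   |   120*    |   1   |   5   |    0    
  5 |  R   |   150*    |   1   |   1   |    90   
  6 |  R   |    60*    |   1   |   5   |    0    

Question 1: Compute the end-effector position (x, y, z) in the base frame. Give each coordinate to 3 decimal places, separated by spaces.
after link 1: o_1 = (2.5981, -1.5000, 0.0000)
after link 2: o_2 = (1.7321, -1.0000, 1.7321)
after link 3: o_3 = (-0.9069, -2.7424, 4.1815)
after link 4: o_4 = (4.0374, -2.7392, 5.4280)
after link 5: o_5 = (3.3348, -1.5171, 5.5404)
after link 6: o_6 = (2.3246, 3.4182, 6.3297)

2.325 3.418 6.330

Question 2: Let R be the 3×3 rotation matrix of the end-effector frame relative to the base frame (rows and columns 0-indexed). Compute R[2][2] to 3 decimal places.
End-effector z-axis (col 2 of R) = (0.6597,0.4356,-0.6124)
R[2][2] = -0.6124

-0.612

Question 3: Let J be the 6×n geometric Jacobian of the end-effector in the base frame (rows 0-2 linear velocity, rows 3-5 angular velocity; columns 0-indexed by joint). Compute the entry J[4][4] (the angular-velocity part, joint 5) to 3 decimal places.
0.789

axis z_4 = (0.0474,0.7891,0.6124); lever o_n−o_4 = (-1.7128,6.1574,0.9017)
cross product → J_v[:, 4] = (-3.0591,-1.0916,1.6433)
J_ω[:, 4] = z_4
entry J[4][4] = 0.7891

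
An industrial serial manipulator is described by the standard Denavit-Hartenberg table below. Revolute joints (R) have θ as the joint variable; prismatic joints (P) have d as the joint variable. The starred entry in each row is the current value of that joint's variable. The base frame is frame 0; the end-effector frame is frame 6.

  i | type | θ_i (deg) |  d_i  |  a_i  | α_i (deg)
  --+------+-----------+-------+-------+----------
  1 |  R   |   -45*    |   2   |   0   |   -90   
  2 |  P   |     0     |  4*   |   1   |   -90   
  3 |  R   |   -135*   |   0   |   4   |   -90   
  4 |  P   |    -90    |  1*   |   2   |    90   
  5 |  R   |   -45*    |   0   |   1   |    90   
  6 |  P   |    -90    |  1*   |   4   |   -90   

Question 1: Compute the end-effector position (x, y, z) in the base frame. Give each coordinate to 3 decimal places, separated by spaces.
3.121 10.121 0.000

after link 1: o_1 = (0.0000, 0.0000, 2.0000)
after link 2: o_2 = (3.5355, 2.1213, 2.0000)
after link 3: o_3 = (3.5355, 6.1213, 2.0000)
after link 4: o_4 = (4.5355, 6.1213, 0.0000)
after link 5: o_5 = (3.8284, 6.1213, -0.7071)
after link 6: o_6 = (3.1213, 10.1213, 0.0000)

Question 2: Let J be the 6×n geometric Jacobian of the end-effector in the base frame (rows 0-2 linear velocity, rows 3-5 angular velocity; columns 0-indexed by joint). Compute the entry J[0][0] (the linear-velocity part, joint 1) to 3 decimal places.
-10.121

axis z_0 = ẑ; lever o_n−o_0 = (3.1213,10.1213,0.0000)
cross product → J_v[:, 0] = (-10.1213,3.1213,0.0000)
J_ω[:, 0] = z_0
entry J[0][0] = -10.1213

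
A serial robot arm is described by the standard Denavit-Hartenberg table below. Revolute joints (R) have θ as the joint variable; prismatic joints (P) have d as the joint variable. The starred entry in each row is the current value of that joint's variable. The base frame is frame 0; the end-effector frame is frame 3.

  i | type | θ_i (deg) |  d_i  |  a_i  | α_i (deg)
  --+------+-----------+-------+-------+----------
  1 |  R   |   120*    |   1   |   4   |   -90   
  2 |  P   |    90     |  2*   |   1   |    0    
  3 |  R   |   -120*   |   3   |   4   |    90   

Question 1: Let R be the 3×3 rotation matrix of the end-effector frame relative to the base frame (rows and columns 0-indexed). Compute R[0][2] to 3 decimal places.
End-effector z-axis (col 2 of R) = (0.2500,-0.4330,0.8660)
R[0][2] = 0.2500

0.250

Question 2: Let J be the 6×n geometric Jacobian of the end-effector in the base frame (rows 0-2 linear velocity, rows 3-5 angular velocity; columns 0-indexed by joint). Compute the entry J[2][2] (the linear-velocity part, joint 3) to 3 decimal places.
axis z_2 = (-0.8660,-0.5000,0.0000); lever o_n−o_2 = (-4.3301,1.5000,2.0000)
cross product → J_v[:, 2] = (-1.0000,1.7321,-3.4641)
J_ω[:, 2] = z_2
entry J[2][2] = -3.4641

-3.464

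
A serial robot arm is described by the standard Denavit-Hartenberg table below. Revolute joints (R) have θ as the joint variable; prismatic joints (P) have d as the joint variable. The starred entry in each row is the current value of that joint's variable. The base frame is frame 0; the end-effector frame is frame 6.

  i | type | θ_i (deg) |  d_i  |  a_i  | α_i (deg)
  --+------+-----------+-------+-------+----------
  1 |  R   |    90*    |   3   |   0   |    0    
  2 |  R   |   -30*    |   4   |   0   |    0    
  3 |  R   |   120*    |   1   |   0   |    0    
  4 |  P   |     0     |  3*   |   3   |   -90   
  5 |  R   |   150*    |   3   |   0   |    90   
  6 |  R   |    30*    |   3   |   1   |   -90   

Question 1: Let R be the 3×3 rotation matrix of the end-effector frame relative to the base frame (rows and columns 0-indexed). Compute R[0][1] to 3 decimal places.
0.500

End-effector y-axis (col 1 of R) = (0.5000,-0.0000,0.8660)
R[0][1] = 0.5000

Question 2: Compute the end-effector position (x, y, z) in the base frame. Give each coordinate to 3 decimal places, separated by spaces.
after link 1: o_1 = (0.0000, 0.0000, 3.0000)
after link 2: o_2 = (0.0000, 0.0000, 7.0000)
after link 3: o_3 = (0.0000, 0.0000, 8.0000)
after link 4: o_4 = (-3.0000, 0.0000, 11.0000)
after link 5: o_5 = (-3.0000, -3.0000, 11.0000)
after link 6: o_6 = (-3.7500, -3.5000, 7.9689)

-3.750 -3.500 7.969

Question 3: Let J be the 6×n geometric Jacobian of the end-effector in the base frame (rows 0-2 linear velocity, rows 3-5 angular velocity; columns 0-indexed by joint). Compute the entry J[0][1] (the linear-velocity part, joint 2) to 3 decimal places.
axis z_1 = (0.0000,0.0000,1.0000); lever o_n−o_1 = (-3.7500,-3.5000,4.9689)
cross product → J_v[:, 1] = (3.5000,-3.7500,0.0000)
J_ω[:, 1] = z_1
entry J[0][1] = 3.5000

3.500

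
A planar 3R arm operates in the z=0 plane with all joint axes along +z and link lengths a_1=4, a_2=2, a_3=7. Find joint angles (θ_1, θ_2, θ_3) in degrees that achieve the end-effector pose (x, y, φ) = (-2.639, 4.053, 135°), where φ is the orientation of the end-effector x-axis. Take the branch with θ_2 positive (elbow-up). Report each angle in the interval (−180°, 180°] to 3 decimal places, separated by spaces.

-45.004 149.999 30.005

wrist centre = target − a_3·(cos φ, sin φ) = (2.3107, -0.8967)
cos θ_2 = (6.1437−4²−2²)/(2·4·2) = -0.8660; θ_2 = 149.9992° (elbow-up)
β = atan2(-0.8967,2.3107) = -21.2101°; ψ = atan2(1.0000,2.2680) = 23.7944°
θ_1 = β − ψ = -45.0045°
θ_3 = φ − θ_1 − θ_2 = 30.0053° (wrapped to (-180°,180°])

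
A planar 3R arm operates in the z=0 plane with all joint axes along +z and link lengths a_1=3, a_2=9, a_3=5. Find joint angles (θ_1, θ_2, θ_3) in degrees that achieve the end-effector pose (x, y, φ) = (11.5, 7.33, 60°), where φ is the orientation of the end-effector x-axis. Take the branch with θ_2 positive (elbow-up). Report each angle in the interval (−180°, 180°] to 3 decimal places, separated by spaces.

-53.132 90.001 23.131

wrist centre = target − a_3·(cos φ, sin φ) = (9.0000, 2.9999)
cos θ_2 = (89.9992−3²−9²)/(2·3·9) = -0.0000; θ_2 = 90.0008° (elbow-up)
β = atan2(2.9999,9.0000) = 18.4342°; ψ = atan2(9.0000,2.9999) = 71.5658°
θ_1 = β − ψ = -53.1316°
θ_3 = φ − θ_1 − θ_2 = 23.1307° (wrapped to (-180°,180°])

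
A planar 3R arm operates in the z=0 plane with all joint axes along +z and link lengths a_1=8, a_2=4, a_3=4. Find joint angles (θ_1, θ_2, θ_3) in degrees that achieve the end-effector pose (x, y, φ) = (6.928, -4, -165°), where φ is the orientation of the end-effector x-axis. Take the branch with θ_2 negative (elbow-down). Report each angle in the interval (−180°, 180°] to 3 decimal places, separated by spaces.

-0.721 -45.006 -119.273

wrist centre = target − a_3·(cos φ, sin φ) = (10.7917, -2.9647)
cos θ_2 = (125.2504−8²−4²)/(2·8·4) = 0.7070; θ_2 = -45.0056° (elbow-down)
β = atan2(-2.9647,10.7917) = -15.3615°; ψ = atan2(-2.8287,10.8282) = -14.6405°
θ_1 = β − ψ = -0.7209°
θ_3 = φ − θ_1 − θ_2 = -119.2735° (wrapped to (-180°,180°])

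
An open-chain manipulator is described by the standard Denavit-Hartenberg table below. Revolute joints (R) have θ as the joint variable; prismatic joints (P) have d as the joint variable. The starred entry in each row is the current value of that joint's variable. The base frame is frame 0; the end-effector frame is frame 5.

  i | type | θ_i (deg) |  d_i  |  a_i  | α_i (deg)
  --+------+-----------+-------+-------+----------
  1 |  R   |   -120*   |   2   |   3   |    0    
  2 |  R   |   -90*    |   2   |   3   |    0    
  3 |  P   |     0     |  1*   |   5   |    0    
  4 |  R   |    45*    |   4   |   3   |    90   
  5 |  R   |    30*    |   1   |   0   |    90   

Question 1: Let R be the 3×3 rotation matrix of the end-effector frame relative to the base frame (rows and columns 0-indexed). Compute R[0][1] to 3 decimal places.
End-effector y-axis (col 1 of R) = (-0.2588,0.9659,0.0000)
R[0][1] = -0.2588

-0.259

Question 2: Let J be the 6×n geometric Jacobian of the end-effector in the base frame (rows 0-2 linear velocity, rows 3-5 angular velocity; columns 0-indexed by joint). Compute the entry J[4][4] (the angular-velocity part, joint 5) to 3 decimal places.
axis z_4 = (-0.2588,0.9659,0.0000); lever o_n−o_4 = (-0.2588,0.9659,0.0000)
cross product → J_v[:, 4] = (-0.0000,-0.0000,0.0000)
J_ω[:, 4] = z_4
entry J[4][4] = 0.9659

0.966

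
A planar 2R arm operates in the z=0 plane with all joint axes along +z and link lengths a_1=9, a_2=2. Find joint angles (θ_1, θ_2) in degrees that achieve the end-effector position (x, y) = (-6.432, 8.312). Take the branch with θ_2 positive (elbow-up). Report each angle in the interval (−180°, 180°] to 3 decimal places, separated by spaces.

cos θ_2 = (110.4600−9²−2²)/(2·9·2) = 0.7072; θ_2 = 44.9907° (elbow-up)
β = atan2(8.3120,-6.4320) = 127.7335°; ψ = atan2(1.4140,10.4144) = 7.7319°
θ_1 = β − ψ = 120.0016°

120.002 44.991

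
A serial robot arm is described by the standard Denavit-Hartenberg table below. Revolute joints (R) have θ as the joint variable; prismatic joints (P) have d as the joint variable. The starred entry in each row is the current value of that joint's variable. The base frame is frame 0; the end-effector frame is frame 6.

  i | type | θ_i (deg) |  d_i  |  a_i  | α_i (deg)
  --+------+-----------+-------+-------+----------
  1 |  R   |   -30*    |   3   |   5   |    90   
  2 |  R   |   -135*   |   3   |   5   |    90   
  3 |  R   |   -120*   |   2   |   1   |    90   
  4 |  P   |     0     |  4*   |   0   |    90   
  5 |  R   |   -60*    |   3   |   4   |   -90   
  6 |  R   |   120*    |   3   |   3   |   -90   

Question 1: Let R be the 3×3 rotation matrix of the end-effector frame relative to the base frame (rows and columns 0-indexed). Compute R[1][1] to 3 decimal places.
End-effector y-axis (col 1 of R) = (-0.7803,-0.1268,-0.6124)
R[1][1] = -0.1268

-0.127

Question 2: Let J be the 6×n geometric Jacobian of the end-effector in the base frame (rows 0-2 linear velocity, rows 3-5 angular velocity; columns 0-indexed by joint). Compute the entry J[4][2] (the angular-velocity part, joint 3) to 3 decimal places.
0.354

axis z_2 = (-0.6124,0.3536,0.7071); lever o_n−o_2 = (3.5400,0.8789,4.8863)
cross product → J_v[:, 2] = (1.1061,5.4954,-1.7898)
J_ω[:, 2] = z_2
entry J[4][2] = 0.3536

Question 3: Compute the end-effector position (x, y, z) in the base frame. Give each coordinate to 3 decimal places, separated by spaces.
3.308 -2.451 4.351

after link 1: o_1 = (4.3301, -2.5000, 3.0000)
after link 2: o_2 = (-0.2317, -3.3303, -0.5355)
after link 3: o_3 = (-0.7173, -2.0500, 1.2322)
after link 4: o_4 = (0.4040, -5.0068, 3.6817)
after link 5: o_5 = (2.7485, -2.3603, 0.1462)
after link 6: o_6 = (3.3082, -2.4515, 4.3508)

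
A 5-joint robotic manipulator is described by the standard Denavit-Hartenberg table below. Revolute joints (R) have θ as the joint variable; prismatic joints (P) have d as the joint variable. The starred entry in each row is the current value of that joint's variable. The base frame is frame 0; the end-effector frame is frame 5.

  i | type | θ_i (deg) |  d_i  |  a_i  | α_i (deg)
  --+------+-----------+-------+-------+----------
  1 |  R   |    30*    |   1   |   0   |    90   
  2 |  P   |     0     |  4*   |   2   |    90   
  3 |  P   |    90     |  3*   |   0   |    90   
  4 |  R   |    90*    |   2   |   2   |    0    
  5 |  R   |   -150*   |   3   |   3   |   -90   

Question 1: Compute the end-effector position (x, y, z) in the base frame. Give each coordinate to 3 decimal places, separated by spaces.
8.812 -1.263 -1.402

after link 1: o_1 = (0.0000, 0.0000, 1.0000)
after link 2: o_2 = (3.7321, -2.4641, 1.0000)
after link 3: o_3 = (3.7321, -2.4641, -2.0000)
after link 4: o_4 = (5.4641, -1.4641, -4.0000)
after link 5: o_5 = (8.8122, -1.2631, -1.4019)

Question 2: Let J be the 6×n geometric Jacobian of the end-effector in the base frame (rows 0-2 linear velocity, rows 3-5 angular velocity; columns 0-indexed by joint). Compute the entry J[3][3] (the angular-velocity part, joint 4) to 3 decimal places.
0.866

axis z_3 = (0.8660,0.5000,-0.0000); lever o_n−o_3 = (5.0801,1.2010,0.5981)
cross product → J_v[:, 3] = (0.2990,-0.5179,-1.5000)
J_ω[:, 3] = z_3
entry J[3][3] = 0.8660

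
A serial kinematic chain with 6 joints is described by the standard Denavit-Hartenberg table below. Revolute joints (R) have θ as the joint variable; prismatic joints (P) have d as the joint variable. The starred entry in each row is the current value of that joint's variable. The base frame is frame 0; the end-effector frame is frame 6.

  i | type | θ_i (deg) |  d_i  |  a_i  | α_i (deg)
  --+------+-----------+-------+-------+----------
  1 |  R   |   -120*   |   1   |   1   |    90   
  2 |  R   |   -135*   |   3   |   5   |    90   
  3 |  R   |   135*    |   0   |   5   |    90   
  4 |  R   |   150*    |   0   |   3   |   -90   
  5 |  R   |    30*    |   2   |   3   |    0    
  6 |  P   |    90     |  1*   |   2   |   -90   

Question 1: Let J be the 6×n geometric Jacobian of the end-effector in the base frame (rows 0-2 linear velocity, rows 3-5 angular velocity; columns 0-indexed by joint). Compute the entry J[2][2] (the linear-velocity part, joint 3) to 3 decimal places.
axis z_2 = (0.3536,0.6124,0.7071); lever o_n−o_2 = (1.4812,-2.6870,1.1635)
cross product → J_v[:, 2] = (2.6125,0.6360,-1.8571)
J_ω[:, 2] = z_2
entry J[2][2] = -1.8571

-1.857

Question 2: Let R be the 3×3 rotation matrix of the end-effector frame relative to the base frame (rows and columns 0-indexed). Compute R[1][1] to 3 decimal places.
0.491

End-effector y-axis (col 1 of R) = (-0.1250,0.4906,0.8624)
R[1][1] = 0.4906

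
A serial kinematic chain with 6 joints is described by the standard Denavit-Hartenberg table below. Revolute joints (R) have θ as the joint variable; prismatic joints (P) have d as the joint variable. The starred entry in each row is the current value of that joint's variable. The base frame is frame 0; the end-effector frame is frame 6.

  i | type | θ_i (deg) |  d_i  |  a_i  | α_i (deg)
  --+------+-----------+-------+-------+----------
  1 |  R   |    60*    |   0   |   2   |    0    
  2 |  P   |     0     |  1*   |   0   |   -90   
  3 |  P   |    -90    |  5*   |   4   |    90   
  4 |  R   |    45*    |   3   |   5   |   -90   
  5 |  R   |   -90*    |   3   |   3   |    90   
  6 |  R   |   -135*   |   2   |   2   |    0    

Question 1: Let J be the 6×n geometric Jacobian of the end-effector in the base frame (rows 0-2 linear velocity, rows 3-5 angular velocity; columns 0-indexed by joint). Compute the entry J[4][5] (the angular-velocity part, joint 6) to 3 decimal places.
axis z_5 = (0.6124,-0.3536,-0.7071); lever o_n−o_5 = (2.7979,0.0176,-0.4142)
cross product → J_v[:, 5] = (0.1589,-1.7247,1.0000)
J_ω[:, 5] = z_5
entry J[4][5] = -0.3536

-0.354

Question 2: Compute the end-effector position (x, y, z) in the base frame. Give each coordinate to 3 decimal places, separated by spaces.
after link 1: o_1 = (1.0000, 1.7321, 0.0000)
after link 2: o_2 = (1.0000, 1.7321, 1.0000)
after link 3: o_3 = (-3.3301, 4.2321, 5.0000)
after link 4: o_4 = (-7.8920, 3.4017, 8.5355)
after link 5: o_5 = (-11.2291, 1.8643, 6.4142)
after link 6: o_6 = (-8.4312, 1.8820, 6.0000)

-8.431 1.882 6.000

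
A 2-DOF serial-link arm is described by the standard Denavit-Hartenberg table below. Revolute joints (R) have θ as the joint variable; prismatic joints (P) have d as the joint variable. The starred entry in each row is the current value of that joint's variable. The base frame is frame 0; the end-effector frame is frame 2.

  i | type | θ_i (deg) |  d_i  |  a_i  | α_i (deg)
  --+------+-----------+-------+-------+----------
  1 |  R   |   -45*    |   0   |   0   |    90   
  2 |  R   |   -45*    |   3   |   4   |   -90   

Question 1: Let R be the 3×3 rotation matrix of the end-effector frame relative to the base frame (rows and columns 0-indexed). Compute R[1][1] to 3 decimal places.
0.707

End-effector y-axis (col 1 of R) = (0.7071,0.7071,-0.0000)
R[1][1] = 0.7071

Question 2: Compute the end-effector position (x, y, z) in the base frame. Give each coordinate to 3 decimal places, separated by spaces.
-0.121 -4.121 -2.828

after link 1: o_1 = (0.0000, 0.0000, 0.0000)
after link 2: o_2 = (-0.1213, -4.1213, -2.8284)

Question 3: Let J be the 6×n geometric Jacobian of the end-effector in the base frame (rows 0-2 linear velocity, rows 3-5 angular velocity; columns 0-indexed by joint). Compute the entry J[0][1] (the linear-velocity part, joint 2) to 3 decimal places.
2.000

axis z_1 = (-0.7071,-0.7071,0.0000); lever o_n−o_1 = (-0.1213,-4.1213,-2.8284)
cross product → J_v[:, 1] = (2.0000,-2.0000,2.8284)
J_ω[:, 1] = z_1
entry J[0][1] = 2.0000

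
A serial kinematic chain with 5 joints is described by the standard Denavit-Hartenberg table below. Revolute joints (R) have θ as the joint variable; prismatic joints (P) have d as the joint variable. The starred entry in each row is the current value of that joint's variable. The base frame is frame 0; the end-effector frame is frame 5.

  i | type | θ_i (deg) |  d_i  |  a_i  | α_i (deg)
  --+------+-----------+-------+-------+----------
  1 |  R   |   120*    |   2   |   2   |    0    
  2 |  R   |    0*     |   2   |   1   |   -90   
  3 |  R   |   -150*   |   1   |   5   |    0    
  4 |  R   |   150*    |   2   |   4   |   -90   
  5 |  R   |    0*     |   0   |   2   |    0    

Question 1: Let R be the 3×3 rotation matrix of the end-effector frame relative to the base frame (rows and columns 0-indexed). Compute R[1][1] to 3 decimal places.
0.500

End-effector y-axis (col 1 of R) = (0.8660,0.5000,-0.0000)
R[1][1] = 0.5000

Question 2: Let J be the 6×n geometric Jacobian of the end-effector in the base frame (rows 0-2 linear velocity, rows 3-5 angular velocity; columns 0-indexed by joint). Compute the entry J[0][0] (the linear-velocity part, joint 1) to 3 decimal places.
-2.544

axis z_0 = ẑ; lever o_n−o_0 = (-4.9330,2.5442,6.5000)
cross product → J_v[:, 0] = (-2.5442,-4.9330,0.0000)
J_ω[:, 0] = z_0
entry J[0][0] = -2.5442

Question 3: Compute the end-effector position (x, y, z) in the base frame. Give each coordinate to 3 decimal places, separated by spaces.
after link 1: o_1 = (-1.0000, 1.7321, 2.0000)
after link 2: o_2 = (-1.5000, 2.5981, 4.0000)
after link 3: o_3 = (-0.2010, -1.6519, 6.5000)
after link 4: o_4 = (-3.9330, 0.8122, 6.5000)
after link 5: o_5 = (-4.9330, 2.5442, 6.5000)

-4.933 2.544 6.500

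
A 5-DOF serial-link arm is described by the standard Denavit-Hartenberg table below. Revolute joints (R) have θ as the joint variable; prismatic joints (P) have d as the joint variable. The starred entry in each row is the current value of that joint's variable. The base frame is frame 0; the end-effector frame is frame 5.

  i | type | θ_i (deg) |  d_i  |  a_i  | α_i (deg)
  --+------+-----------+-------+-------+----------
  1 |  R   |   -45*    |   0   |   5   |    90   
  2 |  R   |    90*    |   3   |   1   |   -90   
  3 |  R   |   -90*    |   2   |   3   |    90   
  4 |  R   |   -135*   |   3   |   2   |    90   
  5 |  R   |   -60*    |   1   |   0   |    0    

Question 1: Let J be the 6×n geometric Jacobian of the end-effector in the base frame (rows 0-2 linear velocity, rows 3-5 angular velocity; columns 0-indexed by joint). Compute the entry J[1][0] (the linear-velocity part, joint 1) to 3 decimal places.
axis z_0 = ẑ; lever o_n−o_0 = (-0.1213,-5.3640,-2.0000)
cross product → J_v[:, 0] = (5.3640,-0.1213,0.0000)
J_ω[:, 0] = z_0
entry J[1][0] = -0.1213

-0.121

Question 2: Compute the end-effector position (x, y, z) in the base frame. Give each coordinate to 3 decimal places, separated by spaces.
after link 1: o_1 = (3.5355, -3.5355, 0.0000)
after link 2: o_2 = (1.4142, -5.6569, 1.0000)
after link 3: o_3 = (-2.1213, -6.3640, 1.0000)
after link 4: o_4 = (-0.1213, -6.3640, -2.0000)
after link 5: o_5 = (-0.1213, -5.3640, -2.0000)

-0.121 -5.364 -2.000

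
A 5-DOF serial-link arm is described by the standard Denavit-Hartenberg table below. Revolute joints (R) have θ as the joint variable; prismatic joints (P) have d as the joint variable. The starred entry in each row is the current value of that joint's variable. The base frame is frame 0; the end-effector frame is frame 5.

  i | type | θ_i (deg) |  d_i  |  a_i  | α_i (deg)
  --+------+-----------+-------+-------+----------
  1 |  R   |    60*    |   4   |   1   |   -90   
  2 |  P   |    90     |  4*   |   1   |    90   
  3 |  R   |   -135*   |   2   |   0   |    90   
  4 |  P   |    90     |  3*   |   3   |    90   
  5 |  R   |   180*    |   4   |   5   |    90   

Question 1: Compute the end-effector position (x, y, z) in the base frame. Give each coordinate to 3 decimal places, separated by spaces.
after link 1: o_1 = (0.5000, 0.8660, 4.0000)
after link 2: o_2 = (-2.9641, 2.8660, 3.0000)
after link 3: o_3 = (-1.9641, 4.5981, 3.0000)
after link 4: o_4 = (-2.3012, 8.2568, 5.1213)
after link 5: o_5 = (-2.3517, 2.5125, 7.9497)

-2.352 2.512 7.950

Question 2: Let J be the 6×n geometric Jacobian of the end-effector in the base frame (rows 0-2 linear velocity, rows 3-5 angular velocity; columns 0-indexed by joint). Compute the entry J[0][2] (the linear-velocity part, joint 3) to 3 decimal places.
axis z_2 = (0.5000,0.8660,0.0000); lever o_n−o_2 = (0.6124,-0.3536,4.9497)
cross product → J_v[:, 2] = (4.2866,-2.4749,-0.7071)
J_ω[:, 2] = z_2
entry J[0][2] = 4.2866

4.287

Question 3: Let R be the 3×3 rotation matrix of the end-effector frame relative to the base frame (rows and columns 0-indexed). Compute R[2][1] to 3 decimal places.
End-effector y-axis (col 1 of R) = (0.6124,-0.3536,0.7071)
R[2][1] = 0.7071

0.707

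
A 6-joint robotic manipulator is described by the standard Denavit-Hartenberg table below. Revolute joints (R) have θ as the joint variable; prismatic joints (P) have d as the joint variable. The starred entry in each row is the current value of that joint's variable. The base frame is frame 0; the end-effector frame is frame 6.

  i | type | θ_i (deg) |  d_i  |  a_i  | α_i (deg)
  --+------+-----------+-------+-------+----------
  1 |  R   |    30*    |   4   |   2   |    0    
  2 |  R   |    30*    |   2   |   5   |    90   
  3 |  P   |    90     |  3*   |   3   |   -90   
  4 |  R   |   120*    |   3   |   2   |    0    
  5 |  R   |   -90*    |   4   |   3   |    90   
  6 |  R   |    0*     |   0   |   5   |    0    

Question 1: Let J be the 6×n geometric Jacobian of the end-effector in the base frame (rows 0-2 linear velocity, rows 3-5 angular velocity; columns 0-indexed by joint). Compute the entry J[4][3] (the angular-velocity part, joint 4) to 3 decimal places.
-0.866

axis z_3 = (-0.5000,-0.8660,0.0000); lever o_n−o_3 = (-8.4641,-3.1962,5.9282)
cross product → J_v[:, 3] = (-5.1340,2.9641,-5.7321)
J_ω[:, 3] = z_3
entry J[4][3] = -0.8660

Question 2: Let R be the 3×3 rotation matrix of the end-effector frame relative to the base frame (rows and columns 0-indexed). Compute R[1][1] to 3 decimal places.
-0.866

End-effector y-axis (col 1 of R) = (-0.5000,-0.8660,0.0000)
R[1][1] = -0.8660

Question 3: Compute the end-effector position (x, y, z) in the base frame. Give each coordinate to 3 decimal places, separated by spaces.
after link 1: o_1 = (1.7321, 1.0000, 4.0000)
after link 2: o_2 = (4.2321, 5.3301, 6.0000)
after link 3: o_3 = (6.8301, 3.8301, 9.0000)
after link 4: o_4 = (3.8301, 2.0981, 8.0000)
after link 5: o_5 = (0.5311, -0.6160, 10.5981)
after link 6: o_6 = (-1.6340, 0.6340, 14.9282)

-1.634 0.634 14.928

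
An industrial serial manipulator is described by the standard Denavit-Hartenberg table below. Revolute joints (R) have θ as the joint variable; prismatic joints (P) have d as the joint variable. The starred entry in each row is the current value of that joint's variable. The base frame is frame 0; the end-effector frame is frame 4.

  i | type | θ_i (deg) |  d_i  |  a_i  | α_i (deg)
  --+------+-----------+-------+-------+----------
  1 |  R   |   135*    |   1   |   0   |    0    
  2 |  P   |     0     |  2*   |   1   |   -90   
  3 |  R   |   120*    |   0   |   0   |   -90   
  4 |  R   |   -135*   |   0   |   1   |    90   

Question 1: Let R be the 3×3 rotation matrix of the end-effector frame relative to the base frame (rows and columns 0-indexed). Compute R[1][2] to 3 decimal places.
End-effector z-axis (col 2 of R) = (0.2500,0.7500,0.6124)
R[1][2] = 0.7500

0.750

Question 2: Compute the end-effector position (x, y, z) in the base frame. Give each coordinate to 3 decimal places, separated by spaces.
after link 1: o_1 = (0.0000, 0.0000, 1.0000)
after link 2: o_2 = (-0.7071, 0.7071, 3.0000)
after link 3: o_3 = (-0.7071, 0.7071, 3.0000)
after link 4: o_4 = (-1.4571, 0.4571, 3.6124)

-1.457 0.457 3.612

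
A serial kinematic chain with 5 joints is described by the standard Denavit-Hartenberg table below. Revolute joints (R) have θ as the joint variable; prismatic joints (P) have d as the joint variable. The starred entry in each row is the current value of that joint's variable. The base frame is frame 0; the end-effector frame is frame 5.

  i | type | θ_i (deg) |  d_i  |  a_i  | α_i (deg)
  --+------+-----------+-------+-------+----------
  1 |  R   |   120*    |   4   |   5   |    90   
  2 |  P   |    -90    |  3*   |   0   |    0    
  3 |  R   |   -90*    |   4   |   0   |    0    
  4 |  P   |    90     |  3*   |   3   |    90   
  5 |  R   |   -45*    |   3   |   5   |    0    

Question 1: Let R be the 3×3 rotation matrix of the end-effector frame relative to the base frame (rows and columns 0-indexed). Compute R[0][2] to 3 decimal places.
0.500

End-effector z-axis (col 2 of R) = (0.5000,-0.8660,-0.0000)
R[0][2] = 0.5000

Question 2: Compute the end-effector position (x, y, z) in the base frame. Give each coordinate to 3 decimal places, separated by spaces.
4.598 4.964 -2.536

after link 1: o_1 = (-2.5000, 4.3301, 4.0000)
after link 2: o_2 = (0.0981, 5.8301, 4.0000)
after link 3: o_3 = (3.5622, 7.8301, 4.0000)
after link 4: o_4 = (6.1603, 9.3301, 1.0000)
after link 5: o_5 = (4.5984, 4.9643, -2.5355)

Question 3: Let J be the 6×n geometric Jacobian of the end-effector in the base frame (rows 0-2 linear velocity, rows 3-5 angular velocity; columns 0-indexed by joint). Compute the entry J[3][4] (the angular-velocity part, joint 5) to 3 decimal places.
axis z_4 = (0.5000,-0.8660,-0.0000); lever o_n−o_4 = (-1.5619,-4.3658,-3.5355)
cross product → J_v[:, 4] = (3.0619,1.7678,-3.5355)
J_ω[:, 4] = z_4
entry J[3][4] = 0.5000

0.500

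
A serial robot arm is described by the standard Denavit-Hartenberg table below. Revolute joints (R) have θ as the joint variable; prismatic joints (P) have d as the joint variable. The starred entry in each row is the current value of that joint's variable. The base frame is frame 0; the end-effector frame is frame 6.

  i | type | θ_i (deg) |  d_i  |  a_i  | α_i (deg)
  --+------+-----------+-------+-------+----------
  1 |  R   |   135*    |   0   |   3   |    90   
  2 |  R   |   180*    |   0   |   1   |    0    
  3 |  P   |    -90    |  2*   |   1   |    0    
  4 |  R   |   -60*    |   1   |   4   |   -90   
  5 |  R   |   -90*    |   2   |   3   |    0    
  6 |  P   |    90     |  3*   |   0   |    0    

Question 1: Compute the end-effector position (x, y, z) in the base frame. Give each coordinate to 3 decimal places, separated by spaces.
2.147 6.339 7.330

after link 1: o_1 = (-2.1213, 2.1213, 0.0000)
after link 2: o_2 = (-1.4142, 1.4142, 0.0000)
after link 3: o_3 = (0.0000, 2.8284, 1.0000)
after link 4: o_4 = (-1.7424, 5.9850, 3.0000)
after link 5: o_5 = (1.0860, 7.3992, 4.7321)
after link 6: o_6 = (2.1467, 6.3386, 7.3301)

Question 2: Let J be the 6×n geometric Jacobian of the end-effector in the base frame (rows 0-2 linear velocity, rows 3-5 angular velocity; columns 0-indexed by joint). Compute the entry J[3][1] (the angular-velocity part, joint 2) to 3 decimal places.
axis z_1 = (0.7071,0.7071,0.0000); lever o_n−o_1 = (4.2680,4.2173,7.3301)
cross product → J_v[:, 1] = (5.1832,-5.1832,-0.0359)
J_ω[:, 1] = z_1
entry J[3][1] = 0.7071

0.707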